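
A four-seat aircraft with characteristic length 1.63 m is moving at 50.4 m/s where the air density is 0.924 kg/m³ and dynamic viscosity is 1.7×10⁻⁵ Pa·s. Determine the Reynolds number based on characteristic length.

Re = 4.47×10^6

Re = ρ·v·c/μ = 0.924 × 50.4 × 1.63 / (1.7×10⁻⁵) = 4.47×10^6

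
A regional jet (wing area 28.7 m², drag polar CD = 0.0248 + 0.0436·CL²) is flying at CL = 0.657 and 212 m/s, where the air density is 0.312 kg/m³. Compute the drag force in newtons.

D = 8780 N

CD = 0.0248 + 0.0436 × 0.657² = 0.04362
D = ½ρv²S·CD = ½ × 0.312 × 212² × 28.7 × 0.04362 = 8780 N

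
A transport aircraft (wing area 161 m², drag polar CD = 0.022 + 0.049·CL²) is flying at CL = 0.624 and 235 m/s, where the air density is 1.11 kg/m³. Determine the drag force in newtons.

CD = 0.022 + 0.049 × 0.624² = 0.04108
D = ½ρv²S·CD = ½ × 1.11 × 235² × 161 × 0.04108 = 2.03×10^5 N

D = 2.03×10^5 N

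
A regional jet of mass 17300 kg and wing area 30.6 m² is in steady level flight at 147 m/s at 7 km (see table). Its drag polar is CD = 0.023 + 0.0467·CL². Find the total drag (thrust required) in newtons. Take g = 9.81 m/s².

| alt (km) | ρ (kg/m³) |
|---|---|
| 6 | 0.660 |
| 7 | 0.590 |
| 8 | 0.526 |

At 7 km, from the table: ρ = 0.590 kg/m³.
Level flight ⇒ L = W = m·g = 17300 × 9.81 = 1.6971×10^5 N.
q = ½ρv² = ½ × 0.59 × 147² = 6375 Pa.
Required CL = L/(qS) = 1.6971×10^5/(6375·30.6) = 0.87.
CD = 0.023 + 0.0467 × 0.87² = 0.05835.
D = q·S·CD = 6375 × 30.6 × 0.05835 = 11380 N

D = 11400 N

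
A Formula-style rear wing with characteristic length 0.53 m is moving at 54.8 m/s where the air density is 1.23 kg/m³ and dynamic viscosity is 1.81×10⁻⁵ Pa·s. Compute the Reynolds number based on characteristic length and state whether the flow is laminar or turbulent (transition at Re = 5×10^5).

Re = ρ·v·c/μ = 1.23 × 54.8 × 0.53 / (1.81×10⁻⁵) = 1.97×10^6
Since 1.97×10^6 > 5×10^5, the flow is turbulent.

Re = 1.97×10^6 (turbulent)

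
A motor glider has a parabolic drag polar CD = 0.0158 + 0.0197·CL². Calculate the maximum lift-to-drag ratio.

(L/D)max = 28.3

For CD = CD0 + K·CL², (L/D)max occurs at CL* = √(CD0/K) and equals 1/(2√(K·CD0)).
(L/D)max = 1/(2√(0.0197 × 0.0158)) = 1/(2 × 0.01764) = 28.3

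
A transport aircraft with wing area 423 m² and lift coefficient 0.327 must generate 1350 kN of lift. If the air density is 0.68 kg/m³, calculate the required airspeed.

v = 169 m/s

L = ½ρv²S·CL ⇒ v = √(2L/(ρ·S·CL))
v = √(2 × 1.35×10^6 / (0.68 × 423 × 0.327)) = √28710 = 169 m/s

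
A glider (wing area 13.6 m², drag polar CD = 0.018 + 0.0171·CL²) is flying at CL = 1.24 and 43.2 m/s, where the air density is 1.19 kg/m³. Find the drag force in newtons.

CD = 0.018 + 0.0171 × 1.24² = 0.04429
D = ½ρv²S·CD = ½ × 1.19 × 43.2² × 13.6 × 0.04429 = 669 N

D = 669 N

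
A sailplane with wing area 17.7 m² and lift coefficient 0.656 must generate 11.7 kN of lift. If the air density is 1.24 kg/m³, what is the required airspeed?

L = ½ρv²S·CL ⇒ v = √(2L/(ρ·S·CL))
v = √(2 × 11700 / (1.24 × 17.7 × 0.656)) = √1625 = 40.3 m/s

v = 40.3 m/s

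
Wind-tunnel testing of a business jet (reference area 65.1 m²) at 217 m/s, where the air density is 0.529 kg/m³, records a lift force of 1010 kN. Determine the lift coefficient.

CL = 1.25

From L = ½ρv²S·CL, rearranging gives CL = 2L/(ρv²S).
CL = 2 × 1.01×10^6 / (0.529 × 217² × 65.1) = 1.25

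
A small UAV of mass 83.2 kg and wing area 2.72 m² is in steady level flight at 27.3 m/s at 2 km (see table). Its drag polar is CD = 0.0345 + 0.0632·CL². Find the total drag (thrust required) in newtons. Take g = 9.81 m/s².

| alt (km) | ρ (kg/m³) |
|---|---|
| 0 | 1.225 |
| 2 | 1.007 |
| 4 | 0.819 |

At 2 km, from the table: ρ = 1.007 kg/m³.
Level flight ⇒ L = W = m·g = 83.2 × 9.81 = 816.19 N.
Dynamic pressure q = 0.5 × 1.007 × 27.3² = 375.3 Pa.
CL = W/(q·S) = 816.19 / (375.3 × 2.72) = 0.7996.
CD = 0.0345 + 0.0632 × 0.7996² = 0.07491.
D = q·S·CD = 375.3 × 2.72 × 0.07491 = 76.46 N

D = 76.5 N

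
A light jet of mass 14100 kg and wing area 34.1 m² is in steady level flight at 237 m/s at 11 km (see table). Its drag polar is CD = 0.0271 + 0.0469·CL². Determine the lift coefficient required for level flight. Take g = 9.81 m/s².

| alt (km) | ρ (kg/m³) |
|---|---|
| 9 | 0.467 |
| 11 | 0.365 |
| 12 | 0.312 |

At 11 km, from the table: ρ = 0.365 kg/m³.
In steady level flight, lift balances weight: W = mg = 14100 × 9.81 = 1.3832×10^5 N.
Dynamic pressure q = 0.5 × 0.365 × 237² = 10250 Pa.
CL = 2W/(ρv²S) = 2×1.3832×10^5/(0.365×237²×34.1) = 0.3957.

CL = 0.396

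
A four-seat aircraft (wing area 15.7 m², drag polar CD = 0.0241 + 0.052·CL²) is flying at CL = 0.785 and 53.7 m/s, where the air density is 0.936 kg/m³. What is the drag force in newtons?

D = 1190 N

CD = 0.0241 + 0.052 × 0.785² = 0.05614
D = ½ρv²S·CD = ½ × 0.936 × 53.7² × 15.7 × 0.05614 = 1190 N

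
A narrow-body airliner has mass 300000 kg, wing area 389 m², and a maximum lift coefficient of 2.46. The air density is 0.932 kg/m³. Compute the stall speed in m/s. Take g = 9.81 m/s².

At stall, lift equals weight: L = W = m·g = 300000 × 9.81 = 2.943×10^6 N.
V_stall = √(2W/(ρ·S·CL,max)) = √(2 × 2.943×10^6 / (0.932 × 389 × 2.46))
V_stall = √6600 = 81.2 m/s

V_stall = 81.2 m/s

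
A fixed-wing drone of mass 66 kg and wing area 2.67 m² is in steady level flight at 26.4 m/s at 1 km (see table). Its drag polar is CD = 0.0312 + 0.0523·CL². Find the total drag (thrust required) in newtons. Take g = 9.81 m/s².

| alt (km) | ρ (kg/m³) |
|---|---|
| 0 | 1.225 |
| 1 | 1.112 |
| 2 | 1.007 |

At 1 km, from the table: ρ = 1.112 kg/m³.
Level flight ⇒ L = W = m·g = 66 × 9.81 = 647.46 N.
q = ½ρv² = ½ × 1.112 × 26.4² = 387.5 Pa.
CL = 2W/(ρv²S) = 2×647.46/(1.112×26.4²×2.67) = 0.6258.
CD = 0.0312 + 0.0523 × 0.6258² = 0.05168.
D = q·S·CD = 387.5 × 2.67 × 0.05168 = 53.47 N

D = 53.5 N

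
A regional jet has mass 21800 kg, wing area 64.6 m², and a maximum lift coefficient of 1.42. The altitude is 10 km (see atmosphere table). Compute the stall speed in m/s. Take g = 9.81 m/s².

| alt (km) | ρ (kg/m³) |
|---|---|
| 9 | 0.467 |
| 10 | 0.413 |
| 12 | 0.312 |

At 10 km, from the table: ρ = 0.413 kg/m³.
At stall, lift equals weight: L = W = m·g = 21800 × 9.81 = 2.139×10^5 N.
From L = ½ρV²S·CL,max = W: V_stall = √(2W/(ρSCL,max)) = √(2·2.139×10^5/(0.413·64.6·1.42))
V_stall = √11290 = 106 m/s

V_stall = 106 m/s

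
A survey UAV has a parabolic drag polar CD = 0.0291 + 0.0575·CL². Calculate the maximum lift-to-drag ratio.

(L/D)max = 12.2

For CD = CD0 + K·CL², (L/D)max occurs at CL* = √(CD0/K) and equals 1/(2√(K·CD0)).
(L/D)max = 1/(2√(0.0575 × 0.0291)) = 1/(2 × 0.04091) = 12.2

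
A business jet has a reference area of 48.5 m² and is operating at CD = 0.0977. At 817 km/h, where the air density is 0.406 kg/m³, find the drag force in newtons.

D = 49500 N

Convert speed: v = 817 km/h ÷ 3.6 = 226.9 m/s.
D = ½ρv²S·CD = ½ × 0.406 × 226.9² × 48.5 × 0.0977 = 49500 N ≈ 49.5 kN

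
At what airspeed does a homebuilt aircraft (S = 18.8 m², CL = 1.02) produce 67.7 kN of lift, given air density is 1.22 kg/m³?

v = 76.1 m/s

L = ½ρv²S·CL ⇒ v = √(2L/(ρ·S·CL))
v = √(2 × 67700 / (1.22 × 18.8 × 1.02)) = √5788 = 76.1 m/s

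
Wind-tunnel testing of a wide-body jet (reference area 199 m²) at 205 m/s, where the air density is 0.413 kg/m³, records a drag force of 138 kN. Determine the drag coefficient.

CD = 0.0799

From D = ½ρv²S·CD, rearranging gives CD = 2D/(ρv²S).
CD = 2 × 1.38×10^5 / (0.413 × 205² × 199) = 0.0799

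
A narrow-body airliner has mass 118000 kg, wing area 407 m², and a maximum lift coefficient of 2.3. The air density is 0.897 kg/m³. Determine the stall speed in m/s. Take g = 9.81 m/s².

Stall occurs when L = W at CL,max. W = mg = 118000 × 9.81 = 1.158×10^6 N.
From L = ½ρV²S·CL,max = W: V_stall = √(2W/(ρSCL,max)) = √(2·1.158×10^6/(0.897·407·2.3))
V_stall = √2757 = 52.5 m/s

V_stall = 52.5 m/s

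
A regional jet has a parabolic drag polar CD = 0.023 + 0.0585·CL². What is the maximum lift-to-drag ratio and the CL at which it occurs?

(L/D)max = 13.6, at CL = 0.627

For CD = CD0 + K·CL², (L/D)max occurs at CL* = √(CD0/K) and equals 1/(2√(K·CD0)).
(L/D)max = 1/(2√(0.0585 × 0.023)) = 1/(2 × 0.03668) = 13.6
CL* = √(0.023/0.0585) = 0.627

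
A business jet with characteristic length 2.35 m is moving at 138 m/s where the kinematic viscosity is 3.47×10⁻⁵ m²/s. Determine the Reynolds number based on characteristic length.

Re = 9.35×10^6

Re = v·c/ν = 138 × 2.35 / (3.47×10⁻⁵) = 9.35×10^6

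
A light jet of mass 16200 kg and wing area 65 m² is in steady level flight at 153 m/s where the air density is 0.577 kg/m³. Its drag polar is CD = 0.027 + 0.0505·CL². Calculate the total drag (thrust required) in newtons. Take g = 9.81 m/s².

D = 14800 N

Level flight ⇒ L = W = m·g = 16200 × 9.81 = 1.5892×10^5 N.
Dynamic pressure q = 0.5 × 0.577 × 153² = 6753 Pa.
CL = W/(q·S) = 1.5892×10^5 / (6753 × 65) = 0.362.
CD = 0.027 + 0.0505 × 0.362² = 0.03362.
D = q·S·CD = 6753 × 65 × 0.03362 = 14760 N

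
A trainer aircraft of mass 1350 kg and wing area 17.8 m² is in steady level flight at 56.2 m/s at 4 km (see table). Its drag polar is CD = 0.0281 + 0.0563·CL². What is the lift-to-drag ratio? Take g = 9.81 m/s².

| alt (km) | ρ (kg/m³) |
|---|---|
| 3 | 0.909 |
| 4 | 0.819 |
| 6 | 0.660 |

At 4 km, from the table: ρ = 0.819 kg/m³.
In steady level flight, lift balances weight: W = mg = 1350 × 9.81 = 13244 N.
q = ½ρv² = ½ × 0.819 × 56.2² = 1293 Pa.
CL = W/(q·S) = 13244 / (1293 × 17.8) = 0.5752.
CD = 0.0281 + 0.0563 × 0.5752² = 0.04673.
L/D = CL/CD = 0.5752 / 0.04673 = 12.3

L/D = 12.3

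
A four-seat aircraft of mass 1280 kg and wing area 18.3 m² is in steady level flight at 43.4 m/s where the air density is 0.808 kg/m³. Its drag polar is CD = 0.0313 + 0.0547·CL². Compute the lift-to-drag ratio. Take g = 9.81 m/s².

Weight W = mg = 1280 × 9.81 = 12557 N; in level flight L = W.
Dynamic pressure q = 0.5 × 0.808 × 43.4² = 761 Pa.
Required CL = L/(qS) = 12557/(761·18.3) = 0.9017.
CD = 0.0313 + 0.0547 × 0.9017² = 0.07578.
L/D = CL/CD = 0.9017 / 0.07578 = 11.9

L/D = 11.9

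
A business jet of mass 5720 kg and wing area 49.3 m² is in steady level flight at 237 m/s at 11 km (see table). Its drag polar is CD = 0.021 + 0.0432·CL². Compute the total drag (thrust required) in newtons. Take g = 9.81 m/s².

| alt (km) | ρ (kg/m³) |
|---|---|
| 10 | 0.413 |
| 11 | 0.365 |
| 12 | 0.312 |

D = 10900 N

At 11 km, from the table: ρ = 0.365 kg/m³.
Level flight ⇒ L = W = m·g = 5720 × 9.81 = 56113 N.
Dynamic pressure q = 0.5 × 0.365 × 237² = 10250 Pa.
CL = 2W/(ρv²S) = 2×56113/(0.365×237²×49.3) = 0.111.
CD = 0.021 + 0.0432 × 0.111² = 0.02153.
D = q·S·CD = 10250 × 49.3 × 0.02153 = 10880 N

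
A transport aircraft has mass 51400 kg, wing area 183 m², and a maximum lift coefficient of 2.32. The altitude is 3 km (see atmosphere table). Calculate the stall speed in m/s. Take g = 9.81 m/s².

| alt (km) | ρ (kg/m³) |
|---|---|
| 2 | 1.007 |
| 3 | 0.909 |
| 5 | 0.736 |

At 3 km, from the table: ρ = 0.909 kg/m³.
At stall, lift equals weight: L = W = m·g = 51400 × 9.81 = 5.042×10^5 N.
From L = ½ρV²S·CL,max = W: V_stall = √(2W/(ρSCL,max)) = √(2·5.042×10^5/(0.909·183·2.32))
V_stall = √2613 = 51.1 m/s

V_stall = 51.1 m/s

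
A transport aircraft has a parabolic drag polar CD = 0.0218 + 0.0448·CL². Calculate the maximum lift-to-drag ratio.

(L/D)max = 16

For CD = CD0 + K·CL², (L/D)max occurs at CL* = √(CD0/K) and equals 1/(2√(K·CD0)).
(L/D)max = 1/(2√(0.0448 × 0.0218)) = 1/(2 × 0.03125) = 16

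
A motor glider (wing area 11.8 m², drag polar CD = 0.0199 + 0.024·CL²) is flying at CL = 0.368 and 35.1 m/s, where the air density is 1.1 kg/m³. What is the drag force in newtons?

D = 185 N

CD = 0.0199 + 0.024 × 0.368² = 0.02315
D = ½ρv²S·CD = ½ × 1.1 × 35.1² × 11.8 × 0.02315 = 185 N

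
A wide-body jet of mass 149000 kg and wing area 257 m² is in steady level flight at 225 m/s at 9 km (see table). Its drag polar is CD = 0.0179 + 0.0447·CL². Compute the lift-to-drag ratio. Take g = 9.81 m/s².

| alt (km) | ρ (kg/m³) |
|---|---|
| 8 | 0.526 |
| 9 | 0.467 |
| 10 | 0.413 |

L/D = 17

At 9 km, from the table: ρ = 0.467 kg/m³.
Weight W = mg = 149000 × 9.81 = 1.4617×10^6 N; in level flight L = W.
Dynamic pressure q = 0.5 × 0.467 × 225² = 11820 Pa.
CL = 2W/(ρv²S) = 2×1.4617×10^6/(0.467×225²×257) = 0.4811.
CD = 0.0179 + 0.0447 × 0.4811² = 0.02825.
L/D = CL/CD = 0.4811 / 0.02825 = 17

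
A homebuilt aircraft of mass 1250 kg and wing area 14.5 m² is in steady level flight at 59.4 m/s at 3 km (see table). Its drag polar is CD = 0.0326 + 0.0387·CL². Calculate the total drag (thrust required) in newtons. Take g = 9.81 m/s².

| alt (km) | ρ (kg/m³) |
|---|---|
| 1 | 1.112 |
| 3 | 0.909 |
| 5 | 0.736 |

D = 1010 N

At 3 km, from the table: ρ = 0.909 kg/m³.
Level flight ⇒ L = W = m·g = 1250 × 9.81 = 12262 N.
Dynamic pressure q = 0.5 × 0.909 × 59.4² = 1604 Pa.
Required CL = L/(qS) = 12262/(1604·14.5) = 0.5274.
CD = 0.0326 + 0.0387 × 0.5274² = 0.04336.
D = q·S·CD = 1604 × 14.5 × 0.04336 = 1008 N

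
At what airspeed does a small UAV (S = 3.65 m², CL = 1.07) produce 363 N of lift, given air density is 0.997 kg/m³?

L = ½ρv²S·CL ⇒ v = √(2L/(ρ·S·CL))
v = √(2 × 363 / (0.997 × 3.65 × 1.07)) = √186.5 = 13.7 m/s

v = 13.7 m/s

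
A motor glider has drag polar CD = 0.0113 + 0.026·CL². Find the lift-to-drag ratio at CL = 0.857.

CD = 0.0113 + 0.026 × 0.857² = 0.0304
L/D = CL/CD = 0.857 / 0.0304 = 28.2

L/D = 28.2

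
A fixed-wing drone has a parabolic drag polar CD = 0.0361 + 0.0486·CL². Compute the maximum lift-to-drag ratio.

(L/D)max = 11.9

For CD = CD0 + K·CL², (L/D)max occurs at CL* = √(CD0/K) and equals 1/(2√(K·CD0)).
(L/D)max = 1/(2√(0.0486 × 0.0361)) = 1/(2 × 0.04189) = 11.9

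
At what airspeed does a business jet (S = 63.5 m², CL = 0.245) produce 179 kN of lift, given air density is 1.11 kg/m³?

L = ½ρv²S·CL ⇒ v = √(2L/(ρ·S·CL))
v = √(2 × 1.79×10^5 / (1.11 × 63.5 × 0.245)) = √20730 = 144 m/s

v = 144 m/s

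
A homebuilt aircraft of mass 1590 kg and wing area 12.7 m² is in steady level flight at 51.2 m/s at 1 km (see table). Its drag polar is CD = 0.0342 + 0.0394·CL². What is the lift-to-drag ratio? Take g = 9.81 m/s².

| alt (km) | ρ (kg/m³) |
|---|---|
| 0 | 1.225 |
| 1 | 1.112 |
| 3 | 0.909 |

L/D = 13.6

At 1 km, from the table: ρ = 1.112 kg/m³.
Level flight ⇒ L = W = m·g = 1590 × 9.81 = 15598 N.
Dynamic pressure q = 0.5 × 1.112 × 51.2² = 1458 Pa.
CL = 2W/(ρv²S) = 2×15598/(1.112×51.2²×12.7) = 0.8427.
CD = 0.0342 + 0.0394 × 0.8427² = 0.06218.
L/D = CL/CD = 0.8427 / 0.06218 = 13.6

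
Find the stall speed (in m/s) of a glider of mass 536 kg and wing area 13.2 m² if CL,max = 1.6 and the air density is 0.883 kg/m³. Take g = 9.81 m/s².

At stall, lift equals weight: L = W = m·g = 536 × 9.81 = 5258 N.
From L = ½ρV²S·CL,max = W: V_stall = √(2W/(ρSCL,max)) = √(2·5258/(0.883·13.2·1.6))
V_stall = √563.9 = 23.7 m/s

V_stall = 23.7 m/s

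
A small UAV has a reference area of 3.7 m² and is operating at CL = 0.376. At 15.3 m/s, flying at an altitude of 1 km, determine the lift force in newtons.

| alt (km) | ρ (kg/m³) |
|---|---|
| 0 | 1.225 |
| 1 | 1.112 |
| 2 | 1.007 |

L = 181 N

At 1 km, from the table: ρ = 1.112 kg/m³.
Dynamic pressure q = ½ρv² = ½ × 1.112 × 15.3² = 130.2 Pa.
L = q·S·CL = 130.2 × 3.7 × 0.376 = 181 N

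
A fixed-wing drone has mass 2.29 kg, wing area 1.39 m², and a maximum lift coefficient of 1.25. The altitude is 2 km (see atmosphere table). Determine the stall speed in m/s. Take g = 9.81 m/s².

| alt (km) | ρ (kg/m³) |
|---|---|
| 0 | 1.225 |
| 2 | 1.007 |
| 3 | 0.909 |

V_stall = 5.07 m/s

At 2 km, from the table: ρ = 1.007 kg/m³.
At stall, lift equals weight: L = W = m·g = 2.29 × 9.81 = 22.46 N.
From L = ½ρV²S·CL,max = W: V_stall = √(2W/(ρSCL,max)) = √(2·22.46/(1.007·1.39·1.25))
V_stall = √25.68 = 5.07 m/s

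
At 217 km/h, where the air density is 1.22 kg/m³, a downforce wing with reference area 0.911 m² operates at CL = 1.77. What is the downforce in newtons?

Convert speed: v = 217 km/h ÷ 3.6 = 60.28 m/s.
Dynamic pressure q = ½ρv² = ½ × 1.22 × 60.28² = 2216 Pa.
L = q·S·CL = 2216 × 0.911 × 1.77 = 3570 N

L = 3570 N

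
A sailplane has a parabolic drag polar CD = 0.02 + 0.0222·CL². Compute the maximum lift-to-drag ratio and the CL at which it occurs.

(L/D)max = 23.7, at CL = 0.949

For CD = CD0 + K·CL², (L/D)max occurs at CL* = √(CD0/K) and equals 1/(2√(K·CD0)).
(L/D)max = 1/(2√(0.0222 × 0.02)) = 1/(2 × 0.02107) = 23.7
CL* = √(0.02/0.0222) = 0.949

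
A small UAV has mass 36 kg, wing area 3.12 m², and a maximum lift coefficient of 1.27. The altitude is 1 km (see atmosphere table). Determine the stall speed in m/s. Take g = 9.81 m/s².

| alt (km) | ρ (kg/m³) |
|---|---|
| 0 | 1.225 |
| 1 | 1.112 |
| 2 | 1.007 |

At 1 km, from the table: ρ = 1.112 kg/m³.
Stall occurs when L = W at CL,max. W = mg = 36 × 9.81 = 353.2 N.
V_stall = √(2W/(ρ·S·CL,max)) = √(2 × 353.2 / (1.112 × 3.12 × 1.27))
V_stall = √160.3 = 12.7 m/s

V_stall = 12.7 m/s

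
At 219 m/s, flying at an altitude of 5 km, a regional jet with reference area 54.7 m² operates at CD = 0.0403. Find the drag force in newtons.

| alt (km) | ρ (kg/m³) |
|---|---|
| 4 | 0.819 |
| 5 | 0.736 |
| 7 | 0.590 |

At 5 km, from the table: ρ = 0.736 kg/m³.
D = ½ρv²S·CD = ½ × 0.736 × 219² × 54.7 × 0.0403 = 38900 N ≈ 38.9 kN

D = 38900 N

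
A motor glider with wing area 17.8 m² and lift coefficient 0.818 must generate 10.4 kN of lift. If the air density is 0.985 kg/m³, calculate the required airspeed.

v = 38.1 m/s

L = ½ρv²S·CL ⇒ v = √(2L/(ρ·S·CL))
v = √(2 × 10400 / (0.985 × 17.8 × 0.818)) = √1450 = 38.1 m/s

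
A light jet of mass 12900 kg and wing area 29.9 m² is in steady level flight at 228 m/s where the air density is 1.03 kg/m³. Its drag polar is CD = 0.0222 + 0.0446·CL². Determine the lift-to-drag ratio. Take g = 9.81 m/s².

L/D = 6.78

Level flight ⇒ L = W = m·g = 12900 × 9.81 = 1.2655×10^5 N.
Dynamic pressure q = 0.5 × 1.03 × 228² = 26770 Pa.
CL = 2W/(ρv²S) = 2×1.2655×10^5/(1.03×228²×29.9) = 0.1581.
CD = 0.0222 + 0.0446 × 0.1581² = 0.02331.
L/D = CL/CD = 0.1581 / 0.02331 = 6.78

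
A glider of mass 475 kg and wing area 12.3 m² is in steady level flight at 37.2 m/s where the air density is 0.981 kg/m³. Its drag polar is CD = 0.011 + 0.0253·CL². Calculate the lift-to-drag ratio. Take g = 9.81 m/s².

Weight W = mg = 475 × 9.81 = 4659.8 N; in level flight L = W.
Dynamic pressure q = 0.5 × 0.981 × 37.2² = 678.8 Pa.
CL = 2W/(ρv²S) = 2×4659.8/(0.981×37.2²×12.3) = 0.5581.
CD = 0.011 + 0.0253 × 0.5581² = 0.01888.
L/D = CL/CD = 0.5581 / 0.01888 = 29.6

L/D = 29.6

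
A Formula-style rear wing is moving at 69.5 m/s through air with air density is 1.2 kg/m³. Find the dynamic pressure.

q = ½ρv² = ½ × 1.2 × 69.5² = 2900 Pa

q = 2900 Pa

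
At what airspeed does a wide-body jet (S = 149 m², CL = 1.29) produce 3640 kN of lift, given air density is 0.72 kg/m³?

v = 229 m/s

L = ½ρv²S·CL ⇒ v = √(2L/(ρ·S·CL))
v = √(2 × 3.64×10^6 / (0.72 × 149 × 1.29)) = √52600 = 229 m/s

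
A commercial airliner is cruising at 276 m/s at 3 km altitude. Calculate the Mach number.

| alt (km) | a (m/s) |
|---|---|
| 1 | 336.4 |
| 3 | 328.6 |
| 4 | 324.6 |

M = 0.84

At 3 km, from the table: a = 328.6 m/s.
M = v/a = 276 / 328.6 = 0.84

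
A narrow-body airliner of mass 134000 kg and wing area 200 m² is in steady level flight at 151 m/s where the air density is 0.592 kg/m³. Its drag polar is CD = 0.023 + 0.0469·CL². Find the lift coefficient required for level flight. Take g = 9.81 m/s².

CL = 0.974

Level flight ⇒ L = W = m·g = 134000 × 9.81 = 1.3145×10^6 N.
Dynamic pressure q = 0.5 × 0.592 × 151² = 6749 Pa.
Required CL = L/(qS) = 1.3145×10^6/(6749·200) = 0.9739.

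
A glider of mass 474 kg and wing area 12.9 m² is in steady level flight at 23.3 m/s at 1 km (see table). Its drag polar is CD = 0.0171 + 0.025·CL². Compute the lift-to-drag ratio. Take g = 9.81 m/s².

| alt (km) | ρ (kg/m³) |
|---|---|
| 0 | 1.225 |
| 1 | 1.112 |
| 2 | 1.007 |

L/D = 22.6

At 1 km, from the table: ρ = 1.112 kg/m³.
Weight W = mg = 474 × 9.81 = 4649.9 N; in level flight L = W.
Dynamic pressure q = 0.5 × 1.112 × 23.3² = 301.8 Pa.
CL = W/(q·S) = 4649.9 / (301.8 × 12.9) = 1.194.
CD = 0.0171 + 0.025 × 1.194² = 0.05275.
L/D = CL/CD = 1.194 / 0.05275 = 22.6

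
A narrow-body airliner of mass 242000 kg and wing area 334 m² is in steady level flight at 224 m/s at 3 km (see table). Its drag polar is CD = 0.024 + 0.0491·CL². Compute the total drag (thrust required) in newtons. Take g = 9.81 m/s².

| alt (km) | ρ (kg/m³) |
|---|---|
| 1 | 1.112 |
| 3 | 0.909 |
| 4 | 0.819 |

D = 2.19×10^5 N

At 3 km, from the table: ρ = 0.909 kg/m³.
Weight W = mg = 242000 × 9.81 = 2.374×10^6 N; in level flight L = W.
q = ½ρv² = ½ × 0.909 × 224² = 22800 Pa.
CL = 2W/(ρv²S) = 2×2.374×10^6/(0.909×224²×334) = 0.3117.
CD = 0.024 + 0.0491 × 0.3117² = 0.02877.
D = q·S·CD = 22800 × 334 × 0.02877 = 2.191×10^5 N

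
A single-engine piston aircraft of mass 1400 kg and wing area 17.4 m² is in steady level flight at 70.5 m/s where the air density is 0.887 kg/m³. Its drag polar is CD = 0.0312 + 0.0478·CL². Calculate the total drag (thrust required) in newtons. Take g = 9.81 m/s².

In steady level flight, lift balances weight: W = mg = 1400 × 9.81 = 13734 N.
q = ½ρv² = ½ × 0.887 × 70.5² = 2204 Pa.
CL = 2W/(ρv²S) = 2×13734/(0.887×70.5²×17.4) = 0.3581.
CD = 0.0312 + 0.0478 × 0.3581² = 0.03733.
D = q·S·CD = 2204 × 17.4 × 0.03733 = 1432 N

D = 1430 N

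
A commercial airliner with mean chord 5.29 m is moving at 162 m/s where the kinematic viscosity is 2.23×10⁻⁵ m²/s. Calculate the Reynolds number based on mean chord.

Re = v·c/ν = 162 × 5.29 / (2.23×10⁻⁵) = 3.84×10^7

Re = 3.84×10^7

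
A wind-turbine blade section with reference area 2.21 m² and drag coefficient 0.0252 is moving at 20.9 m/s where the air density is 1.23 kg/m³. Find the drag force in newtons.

D = ½ρv²S·CD = ½ × 1.23 × 20.9² × 2.21 × 0.0252 = 15 N

D = 15 N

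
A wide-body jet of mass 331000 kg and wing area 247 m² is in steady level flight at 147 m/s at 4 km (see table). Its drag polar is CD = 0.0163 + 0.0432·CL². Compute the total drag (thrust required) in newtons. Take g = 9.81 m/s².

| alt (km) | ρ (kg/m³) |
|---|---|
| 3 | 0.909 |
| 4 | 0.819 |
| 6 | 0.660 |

D = 2.44×10^5 N

At 4 km, from the table: ρ = 0.819 kg/m³.
In steady level flight, lift balances weight: W = mg = 331000 × 9.81 = 3.2471×10^6 N.
q = ½ρv² = ½ × 0.819 × 147² = 8849 Pa.
Required CL = L/(qS) = 3.2471×10^6/(8849·247) = 1.486.
CD = 0.0163 + 0.0432 × 1.486² = 0.1116.
D = q·S·CD = 8849 × 247 × 0.1116 = 2.44×10^5 N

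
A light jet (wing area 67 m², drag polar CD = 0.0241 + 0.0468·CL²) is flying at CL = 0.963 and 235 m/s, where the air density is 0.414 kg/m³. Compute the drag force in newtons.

CD = 0.0241 + 0.0468 × 0.963² = 0.0675
D = ½ρv²S·CD = ½ × 0.414 × 235² × 67 × 0.0675 = 51700 N

D = 51700 N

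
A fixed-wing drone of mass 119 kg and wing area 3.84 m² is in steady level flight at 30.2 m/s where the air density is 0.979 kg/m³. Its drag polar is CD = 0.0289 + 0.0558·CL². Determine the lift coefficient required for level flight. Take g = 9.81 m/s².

In steady level flight, lift balances weight: W = mg = 119 × 9.81 = 1167.4 N.
q = ½ρv² = ½ × 0.979 × 30.2² = 446.4 Pa.
Required CL = L/(qS) = 1167.4/(446.4·3.84) = 0.681.

CL = 0.681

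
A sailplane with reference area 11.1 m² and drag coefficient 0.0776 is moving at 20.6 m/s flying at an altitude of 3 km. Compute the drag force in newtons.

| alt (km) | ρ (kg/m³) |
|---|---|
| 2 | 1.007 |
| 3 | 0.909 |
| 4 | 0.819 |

D = 166 N

At 3 km, from the table: ρ = 0.909 kg/m³.
Dynamic pressure q = ½ρv² = ½ × 0.909 × 20.6² = 192.9 Pa.
D = q·S·CD = 192.9 × 11.1 × 0.0776 = 166 N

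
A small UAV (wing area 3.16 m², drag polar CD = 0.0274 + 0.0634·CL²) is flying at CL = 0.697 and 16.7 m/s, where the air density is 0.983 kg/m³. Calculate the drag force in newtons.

CD = 0.0274 + 0.0634 × 0.697² = 0.0582
D = ½ρv²S·CD = ½ × 0.983 × 16.7² × 3.16 × 0.0582 = 25.2 N

D = 25.2 N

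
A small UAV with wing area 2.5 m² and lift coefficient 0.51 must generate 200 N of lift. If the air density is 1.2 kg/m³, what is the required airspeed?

v = 16.2 m/s

L = ½ρv²S·CL ⇒ v = √(2L/(ρ·S·CL))
v = √(2 × 200 / (1.2 × 2.5 × 0.51)) = √261.4 = 16.2 m/s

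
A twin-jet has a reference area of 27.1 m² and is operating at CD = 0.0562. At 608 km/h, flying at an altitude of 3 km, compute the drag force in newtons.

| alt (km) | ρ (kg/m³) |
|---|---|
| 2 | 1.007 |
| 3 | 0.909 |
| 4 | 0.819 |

At 3 km, from the table: ρ = 0.909 kg/m³.
Convert speed: v = 608 km/h ÷ 3.6 = 168.9 m/s.
Dynamic pressure q = ½ρv² = ½ × 0.909 × 168.9² = 12960 Pa.
D = q·S·CD = 12960 × 27.1 × 0.0562 = 19700 N ≈ 19.7 kN

D = 19700 N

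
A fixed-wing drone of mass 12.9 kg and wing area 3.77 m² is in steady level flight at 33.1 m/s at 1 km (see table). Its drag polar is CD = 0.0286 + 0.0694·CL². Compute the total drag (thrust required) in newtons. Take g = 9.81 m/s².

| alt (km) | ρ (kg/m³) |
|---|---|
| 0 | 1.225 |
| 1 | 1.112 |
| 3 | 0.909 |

At 1 km, from the table: ρ = 1.112 kg/m³.
Weight W = mg = 12.9 × 9.81 = 126.55 N; in level flight L = W.
Dynamic pressure q = 0.5 × 1.112 × 33.1² = 609.2 Pa.
CL = 2W/(ρv²S) = 2×126.55/(1.112×33.1²×3.77) = 0.0551.
CD = 0.0286 + 0.0694 × 0.0551² = 0.02881.
D = q·S·CD = 609.2 × 3.77 × 0.02881 = 66.16 N

D = 66.2 N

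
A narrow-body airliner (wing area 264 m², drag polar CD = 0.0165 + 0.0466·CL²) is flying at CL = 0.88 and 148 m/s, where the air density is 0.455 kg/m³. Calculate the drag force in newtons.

CD = 0.0165 + 0.0466 × 0.88² = 0.05259
D = ½ρv²S·CD = ½ × 0.455 × 148² × 264 × 0.05259 = 69200 N

D = 69200 N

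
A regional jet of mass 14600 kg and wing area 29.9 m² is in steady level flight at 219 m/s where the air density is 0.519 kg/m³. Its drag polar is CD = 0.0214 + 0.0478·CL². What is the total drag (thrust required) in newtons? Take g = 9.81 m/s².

D = 10600 N

In steady level flight, lift balances weight: W = mg = 14600 × 9.81 = 1.4323×10^5 N.
q = ½ρv² = ½ × 0.519 × 219² = 12450 Pa.
Required CL = L/(qS) = 1.4323×10^5/(12450·29.9) = 0.3849.
CD = 0.0214 + 0.0478 × 0.3849² = 0.02848.
D = q·S·CD = 12450 × 29.9 × 0.02848 = 10600 N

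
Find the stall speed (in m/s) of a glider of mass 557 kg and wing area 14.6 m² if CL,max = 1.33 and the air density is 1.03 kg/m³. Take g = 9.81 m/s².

V_stall = 23.4 m/s

Stall occurs when L = W at CL,max. W = mg = 557 × 9.81 = 5464 N.
V_stall = √(2W/(ρ·S·CL,max)) = √(2 × 5464 / (1.03 × 14.6 × 1.33))
V_stall = √546.4 = 23.4 m/s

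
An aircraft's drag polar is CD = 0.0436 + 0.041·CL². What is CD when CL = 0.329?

CD = 0.0436 + 0.041 × 0.329² = 0.0436 + 0.004438 = 0.048

CD = 0.048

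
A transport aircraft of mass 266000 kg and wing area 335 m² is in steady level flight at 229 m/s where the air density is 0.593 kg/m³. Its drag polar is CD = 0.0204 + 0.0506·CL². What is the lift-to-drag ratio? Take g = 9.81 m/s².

L/D = 15.1

Level flight ⇒ L = W = m·g = 266000 × 9.81 = 2.6095×10^6 N.
Dynamic pressure q = 0.5 × 0.593 × 229² = 15550 Pa.
Required CL = L/(qS) = 2.6095×10^6/(15550·335) = 0.501.
CD = 0.0204 + 0.0506 × 0.501² = 0.0331.
L/D = CL/CD = 0.501 / 0.0331 = 15.1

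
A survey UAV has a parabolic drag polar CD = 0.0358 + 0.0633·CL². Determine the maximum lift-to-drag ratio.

(L/D)max = 10.5

For CD = CD0 + K·CL², (L/D)max occurs at CL* = √(CD0/K) and equals 1/(2√(K·CD0)).
(L/D)max = 1/(2√(0.0633 × 0.0358)) = 1/(2 × 0.0476) = 10.5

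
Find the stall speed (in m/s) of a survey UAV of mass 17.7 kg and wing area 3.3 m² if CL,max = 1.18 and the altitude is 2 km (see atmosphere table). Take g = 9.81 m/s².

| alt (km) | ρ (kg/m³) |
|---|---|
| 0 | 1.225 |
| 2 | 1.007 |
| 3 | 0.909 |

At 2 km, from the table: ρ = 1.007 kg/m³.
At stall, lift equals weight: L = W = m·g = 17.7 × 9.81 = 173.6 N.
From L = ½ρV²S·CL,max = W: V_stall = √(2W/(ρSCL,max)) = √(2·173.6/(1.007·3.3·1.18))
V_stall = √88.56 = 9.41 m/s

V_stall = 9.41 m/s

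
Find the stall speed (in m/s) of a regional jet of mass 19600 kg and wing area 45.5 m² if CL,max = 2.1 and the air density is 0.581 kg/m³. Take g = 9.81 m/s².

V_stall = 83.2 m/s

Stall occurs when L = W at CL,max. W = mg = 19600 × 9.81 = 1.923×10^5 N.
From L = ½ρV²S·CL,max = W: V_stall = √(2W/(ρSCL,max)) = √(2·1.923×10^5/(0.581·45.5·2.1))
V_stall = √6927 = 83.2 m/s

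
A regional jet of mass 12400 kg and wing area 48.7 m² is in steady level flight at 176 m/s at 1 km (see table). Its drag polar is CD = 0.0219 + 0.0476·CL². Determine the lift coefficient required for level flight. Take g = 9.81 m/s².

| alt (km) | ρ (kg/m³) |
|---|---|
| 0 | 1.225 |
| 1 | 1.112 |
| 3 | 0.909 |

CL = 0.145

At 1 km, from the table: ρ = 1.112 kg/m³.
Weight W = mg = 12400 × 9.81 = 1.2164×10^5 N; in level flight L = W.
q = ½ρv² = ½ × 1.112 × 176² = 17220 Pa.
Required CL = L/(qS) = 1.2164×10^5/(17220·48.7) = 0.145.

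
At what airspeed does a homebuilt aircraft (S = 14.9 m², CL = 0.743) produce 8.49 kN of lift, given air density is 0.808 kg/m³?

L = ½ρv²S·CL ⇒ v = √(2L/(ρ·S·CL))
v = √(2 × 8490 / (0.808 × 14.9 × 0.743)) = √1898 = 43.6 m/s

v = 43.6 m/s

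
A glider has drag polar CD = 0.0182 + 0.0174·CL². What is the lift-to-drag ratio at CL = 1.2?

CD = 0.0182 + 0.0174 × 1.2² = 0.04326
L/D = CL/CD = 1.2 / 0.04326 = 27.7

L/D = 27.7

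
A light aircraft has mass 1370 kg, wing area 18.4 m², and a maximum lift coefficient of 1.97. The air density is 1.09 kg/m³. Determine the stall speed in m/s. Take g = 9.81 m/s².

Stall occurs when L = W at CL,max. W = mg = 1370 × 9.81 = 13440 N.
From L = ½ρV²S·CL,max = W: V_stall = √(2W/(ρSCL,max)) = √(2·13440/(1.09·18.4·1.97))
V_stall = √680.3 = 26.1 m/s

V_stall = 26.1 m/s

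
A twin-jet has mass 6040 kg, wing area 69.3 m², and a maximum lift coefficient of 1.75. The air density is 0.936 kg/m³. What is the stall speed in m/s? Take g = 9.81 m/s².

Weight W = mg = 6040 × 9.81 = 59250 N.
V_stall = √(2W/(ρ·S·CL,max)) = √(2 × 59250 / (0.936 × 69.3 × 1.75))
V_stall = √1044 = 32.3 m/s

V_stall = 32.3 m/s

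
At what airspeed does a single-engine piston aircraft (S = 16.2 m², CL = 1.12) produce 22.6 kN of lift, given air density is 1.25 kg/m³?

v = 44.6 m/s

L = ½ρv²S·CL ⇒ v = √(2L/(ρ·S·CL))
v = √(2 × 22600 / (1.25 × 16.2 × 1.12)) = √1993 = 44.6 m/s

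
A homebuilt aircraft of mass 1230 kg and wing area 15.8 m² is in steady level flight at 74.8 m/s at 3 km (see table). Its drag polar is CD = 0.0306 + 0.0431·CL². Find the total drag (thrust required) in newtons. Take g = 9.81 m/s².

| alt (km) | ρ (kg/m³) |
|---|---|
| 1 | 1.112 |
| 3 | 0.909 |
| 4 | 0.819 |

At 3 km, from the table: ρ = 0.909 kg/m³.
Level flight ⇒ L = W = m·g = 1230 × 9.81 = 12066 N.
Dynamic pressure q = 0.5 × 0.909 × 74.8² = 2543 Pa.
CL = 2W/(ρv²S) = 2×12066/(0.909×74.8²×15.8) = 0.3003.
CD = 0.0306 + 0.0431 × 0.3003² = 0.03449.
D = q·S·CD = 2543 × 15.8 × 0.03449 = 1386 N

D = 1390 N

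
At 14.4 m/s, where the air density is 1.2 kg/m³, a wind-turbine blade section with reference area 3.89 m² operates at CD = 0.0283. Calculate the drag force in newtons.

D = 13.7 N

D = ½ρv²S·CD = ½ × 1.2 × 14.4² × 3.89 × 0.0283 = 13.7 N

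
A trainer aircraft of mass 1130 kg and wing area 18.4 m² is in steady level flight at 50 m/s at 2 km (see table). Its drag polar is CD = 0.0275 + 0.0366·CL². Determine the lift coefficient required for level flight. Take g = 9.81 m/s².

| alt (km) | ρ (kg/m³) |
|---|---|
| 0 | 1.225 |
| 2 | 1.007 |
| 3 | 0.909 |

At 2 km, from the table: ρ = 1.007 kg/m³.
In steady level flight, lift balances weight: W = mg = 1130 × 9.81 = 11085 N.
q = ½ρv² = ½ × 1.007 × 50² = 1259 Pa.
Required CL = L/(qS) = 11085/(1259·18.4) = 0.4786.

CL = 0.479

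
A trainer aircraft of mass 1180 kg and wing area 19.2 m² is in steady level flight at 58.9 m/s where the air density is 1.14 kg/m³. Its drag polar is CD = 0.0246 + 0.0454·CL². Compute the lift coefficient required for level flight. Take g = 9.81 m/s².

Weight W = mg = 1180 × 9.81 = 11576 N; in level flight L = W.
q = ½ρv² = ½ × 1.14 × 58.9² = 1977 Pa.
CL = W/(q·S) = 11576 / (1977 × 19.2) = 0.3049.

CL = 0.305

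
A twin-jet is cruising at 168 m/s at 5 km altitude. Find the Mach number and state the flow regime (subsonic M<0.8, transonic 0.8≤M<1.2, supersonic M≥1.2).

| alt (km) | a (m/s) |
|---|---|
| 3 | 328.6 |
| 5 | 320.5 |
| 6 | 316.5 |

At 5 km, from the table: a = 320.5 m/s.
M = v/a = 168 / 320.5 = 0.524
M = 0.524 → subsonic.

M = 0.524 (subsonic)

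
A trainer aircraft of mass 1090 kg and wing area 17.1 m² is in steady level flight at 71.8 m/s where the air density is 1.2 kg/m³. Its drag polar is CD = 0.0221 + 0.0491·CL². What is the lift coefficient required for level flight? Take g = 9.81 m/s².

In steady level flight, lift balances weight: W = mg = 1090 × 9.81 = 10693 N.
q = ½ρv² = ½ × 1.2 × 71.8² = 3093 Pa.
Required CL = L/(qS) = 10693/(3093·17.1) = 0.2022.

CL = 0.202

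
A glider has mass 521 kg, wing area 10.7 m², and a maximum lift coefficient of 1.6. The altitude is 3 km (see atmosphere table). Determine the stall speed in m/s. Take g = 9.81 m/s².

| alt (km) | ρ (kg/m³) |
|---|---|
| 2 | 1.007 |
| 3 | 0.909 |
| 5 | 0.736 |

At 3 km, from the table: ρ = 0.909 kg/m³.
Weight W = mg = 521 × 9.81 = 5111 N.
From L = ½ρV²S·CL,max = W: V_stall = √(2W/(ρSCL,max)) = √(2·5111/(0.909·10.7·1.6))
V_stall = √656.9 = 25.6 m/s

V_stall = 25.6 m/s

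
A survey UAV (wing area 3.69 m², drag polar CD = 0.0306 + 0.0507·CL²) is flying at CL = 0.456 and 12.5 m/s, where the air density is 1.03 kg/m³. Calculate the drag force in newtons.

D = 12.2 N

CD = 0.0306 + 0.0507 × 0.456² = 0.04114
D = ½ρv²S·CD = ½ × 1.03 × 12.5² × 3.69 × 0.04114 = 12.2 N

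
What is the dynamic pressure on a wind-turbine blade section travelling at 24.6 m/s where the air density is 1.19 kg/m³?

q = ½ρv² = ½ × 1.19 × 24.6² = 360 Pa

q = 360 Pa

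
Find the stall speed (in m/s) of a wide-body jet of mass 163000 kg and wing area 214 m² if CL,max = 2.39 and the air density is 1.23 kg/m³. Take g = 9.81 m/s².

At stall, lift equals weight: L = W = m·g = 163000 × 9.81 = 1.599×10^6 N.
V_stall = √(2W/(ρ·S·CL,max)) = √(2 × 1.599×10^6 / (1.23 × 214 × 2.39))
V_stall = √5084 = 71.3 m/s

V_stall = 71.3 m/s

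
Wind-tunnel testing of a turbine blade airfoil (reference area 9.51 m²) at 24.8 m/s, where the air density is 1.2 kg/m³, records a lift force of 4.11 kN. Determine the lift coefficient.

From L = ½ρv²S·CL, rearranging gives CL = 2L/(ρv²S).
CL = 2 × 4110 / (1.2 × 24.8² × 9.51) = 1.17

CL = 1.17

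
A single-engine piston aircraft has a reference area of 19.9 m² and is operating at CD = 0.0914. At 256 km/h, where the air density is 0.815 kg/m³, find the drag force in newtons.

Convert speed: v = 256 km/h ÷ 3.6 = 71.11 m/s.
D = ½ρv²S·CD = ½ × 0.815 × 71.11² × 19.9 × 0.0914 = 3750 N

D = 3750 N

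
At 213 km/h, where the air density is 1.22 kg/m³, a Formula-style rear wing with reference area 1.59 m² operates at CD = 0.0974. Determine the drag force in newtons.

Convert speed: v = 213 km/h ÷ 3.6 = 59.17 m/s.
D = ½ρv²S·CD = ½ × 1.22 × 59.17² × 1.59 × 0.0974 = 331 N

D = 331 N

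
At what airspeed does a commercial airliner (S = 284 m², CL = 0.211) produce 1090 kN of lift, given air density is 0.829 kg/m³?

v = 209 m/s

L = ½ρv²S·CL ⇒ v = √(2L/(ρ·S·CL))
v = √(2 × 1.09×10^6 / (0.829 × 284 × 0.211)) = √43880 = 209 m/s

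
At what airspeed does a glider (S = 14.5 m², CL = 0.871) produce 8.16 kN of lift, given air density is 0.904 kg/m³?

L = ½ρv²S·CL ⇒ v = √(2L/(ρ·S·CL))
v = √(2 × 8160 / (0.904 × 14.5 × 0.871)) = √1429 = 37.8 m/s

v = 37.8 m/s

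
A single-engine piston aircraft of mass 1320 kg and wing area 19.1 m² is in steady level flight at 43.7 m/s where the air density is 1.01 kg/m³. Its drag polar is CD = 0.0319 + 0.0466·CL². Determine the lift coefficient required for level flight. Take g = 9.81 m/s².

CL = 0.703

Weight W = mg = 1320 × 9.81 = 12949 N; in level flight L = W.
q = ½ρv² = ½ × 1.01 × 43.7² = 964.4 Pa.
CL = W/(q·S) = 12949 / (964.4 × 19.1) = 0.703.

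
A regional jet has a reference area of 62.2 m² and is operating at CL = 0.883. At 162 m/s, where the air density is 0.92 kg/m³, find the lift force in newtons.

L = ½ρv²S·CL = ½ × 0.92 × 162² × 62.2 × 0.883 = 6.63×10^5 N ≈ 663 kN

L = 6.63×10^5 N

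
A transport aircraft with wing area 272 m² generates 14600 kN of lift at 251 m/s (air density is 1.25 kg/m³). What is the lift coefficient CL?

CL = 1.36

From L = ½ρv²S·CL, rearranging gives CL = 2L/(ρv²S).
CL = 2 × 1.46×10^7 / (1.25 × 251² × 272) = 1.36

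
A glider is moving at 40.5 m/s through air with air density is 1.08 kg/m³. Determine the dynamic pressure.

q = 886 Pa

q = ½ρv² = ½ × 1.08 × 40.5² = 886 Pa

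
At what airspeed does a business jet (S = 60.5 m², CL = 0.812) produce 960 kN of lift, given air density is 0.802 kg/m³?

L = ½ρv²S·CL ⇒ v = √(2L/(ρ·S·CL))
v = √(2 × 9.6×10^5 / (0.802 × 60.5 × 0.812)) = √48730 = 221 m/s

v = 221 m/s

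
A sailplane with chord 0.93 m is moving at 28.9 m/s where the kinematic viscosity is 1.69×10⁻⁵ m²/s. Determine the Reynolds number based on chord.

Re = 1.59×10^6

Re = v·c/ν = 28.9 × 0.93 / (1.69×10⁻⁵) = 1.59×10^6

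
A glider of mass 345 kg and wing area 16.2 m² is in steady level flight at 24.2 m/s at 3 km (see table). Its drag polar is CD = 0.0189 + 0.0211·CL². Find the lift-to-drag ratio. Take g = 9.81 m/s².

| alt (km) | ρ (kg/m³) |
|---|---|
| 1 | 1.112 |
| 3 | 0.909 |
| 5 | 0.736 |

L/D = 24.6

At 3 km, from the table: ρ = 0.909 kg/m³.
Weight W = mg = 345 × 9.81 = 3384.5 N; in level flight L = W.
q = ½ρv² = ½ × 0.909 × 24.2² = 266.2 Pa.
CL = 2W/(ρv²S) = 2×3384.5/(0.909×24.2²×16.2) = 0.7849.
CD = 0.0189 + 0.0211 × 0.7849² = 0.0319.
L/D = CL/CD = 0.7849 / 0.0319 = 24.6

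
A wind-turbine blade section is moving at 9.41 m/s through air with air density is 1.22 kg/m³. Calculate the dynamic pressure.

q = ½ρv² = ½ × 1.22 × 9.41² = 54 Pa

q = 54 Pa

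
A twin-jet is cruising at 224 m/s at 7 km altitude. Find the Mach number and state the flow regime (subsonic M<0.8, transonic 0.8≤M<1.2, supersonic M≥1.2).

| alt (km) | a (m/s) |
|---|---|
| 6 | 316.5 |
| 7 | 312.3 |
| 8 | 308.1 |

At 7 km, from the table: a = 312.3 m/s.
M = v/a = 224 / 312.3 = 0.717
M = 0.717 → subsonic.

M = 0.717 (subsonic)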